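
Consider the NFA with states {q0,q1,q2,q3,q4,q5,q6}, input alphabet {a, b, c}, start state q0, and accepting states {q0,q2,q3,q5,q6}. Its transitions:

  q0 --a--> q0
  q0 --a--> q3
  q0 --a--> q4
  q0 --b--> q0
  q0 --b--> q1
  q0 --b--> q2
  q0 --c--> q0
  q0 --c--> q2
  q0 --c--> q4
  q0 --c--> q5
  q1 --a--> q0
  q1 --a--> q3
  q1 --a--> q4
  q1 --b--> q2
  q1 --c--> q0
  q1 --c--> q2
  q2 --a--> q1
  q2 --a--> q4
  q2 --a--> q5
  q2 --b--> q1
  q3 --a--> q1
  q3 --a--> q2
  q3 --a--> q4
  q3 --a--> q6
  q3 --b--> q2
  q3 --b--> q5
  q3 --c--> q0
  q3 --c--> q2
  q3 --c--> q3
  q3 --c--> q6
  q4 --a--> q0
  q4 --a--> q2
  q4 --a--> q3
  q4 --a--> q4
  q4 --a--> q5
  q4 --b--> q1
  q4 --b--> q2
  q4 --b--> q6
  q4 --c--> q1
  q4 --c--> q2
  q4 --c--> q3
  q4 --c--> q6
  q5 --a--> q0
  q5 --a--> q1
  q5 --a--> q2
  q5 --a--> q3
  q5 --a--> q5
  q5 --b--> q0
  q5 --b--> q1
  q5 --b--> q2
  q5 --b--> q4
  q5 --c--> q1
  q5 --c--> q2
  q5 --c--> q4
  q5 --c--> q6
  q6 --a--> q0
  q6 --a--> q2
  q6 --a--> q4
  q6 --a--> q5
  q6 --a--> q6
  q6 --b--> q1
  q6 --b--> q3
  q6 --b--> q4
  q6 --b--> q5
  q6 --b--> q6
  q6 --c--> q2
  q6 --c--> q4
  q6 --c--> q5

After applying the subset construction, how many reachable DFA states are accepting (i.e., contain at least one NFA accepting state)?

Start state of the DFA: {q0}.
{q0} --a--> {q0,q3,q4}  [new]
{q0} --b--> {q0,q1,q2}  [new]
{q0} --c--> {q0,q2,q4,q5}  [new]
{q0,q3,q4} --a--> {q0,q1,q2,q3,q4,q5,q6}  [new]
{q0,q3,q4} --b--> {q0,q1,q2,q5,q6}  [new]
{q0,q3,q4} --c--> {q0,q1,q2,q3,q4,q5,q6}  [seen]
{q0,q1,q2} --a--> {q0,q1,q3,q4,q5}  [new]
{q0,q1,q2} --b--> {q0,q1,q2}  [seen]
{q0,q1,q2} --c--> {q0,q2,q4,q5}  [seen]
{q0,q2,q4,q5} --a--> {q0,q1,q2,q3,q4,q5}  [new]
{q0,q2,q4,q5} --b--> {q0,q1,q2,q4,q6}  [new]
{q0,q2,q4,q5} --c--> {q0,q1,q2,q3,q4,q5,q6}  [seen]
{q0,q1,q2,q3,q4,q5,q6} --a--> {q0,q1,q2,q3,q4,q5,q6}  [seen]
{q0,q1,q2,q3,q4,q5,q6} --b--> {q0,q1,q2,q3,q4,q5,q6}  [seen]
{q0,q1,q2,q3,q4,q5,q6} --c--> {q0,q1,q2,q3,q4,q5,q6}  [seen]
{q0,q1,q2,q5,q6} --a--> {q0,q1,q2,q3,q4,q5,q6}  [seen]
{q0,q1,q2,q5,q6} --b--> {q0,q1,q2,q3,q4,q5,q6}  [seen]
{q0,q1,q2,q5,q6} --c--> {q0,q1,q2,q4,q5,q6}  [new]
{q0,q1,q3,q4,q5} --a--> {q0,q1,q2,q3,q4,q5,q6}  [seen]
{q0,q1,q3,q4,q5} --b--> {q0,q1,q2,q4,q5,q6}  [seen]
{q0,q1,q3,q4,q5} --c--> {q0,q1,q2,q3,q4,q5,q6}  [seen]
{q0,q1,q2,q3,q4,q5} --a--> {q0,q1,q2,q3,q4,q5,q6}  [seen]
{q0,q1,q2,q3,q4,q5} --b--> {q0,q1,q2,q4,q5,q6}  [seen]
{q0,q1,q2,q3,q4,q5} --c--> {q0,q1,q2,q3,q4,q5,q6}  [seen]
{q0,q1,q2,q4,q6} --a--> {q0,q1,q2,q3,q4,q5,q6}  [seen]
{q0,q1,q2,q4,q6} --b--> {q0,q1,q2,q3,q4,q5,q6}  [seen]
{q0,q1,q2,q4,q6} --c--> {q0,q1,q2,q3,q4,q5,q6}  [seen]
{q0,q1,q2,q4,q5,q6} --a--> {q0,q1,q2,q3,q4,q5,q6}  [seen]
{q0,q1,q2,q4,q5,q6} --b--> {q0,q1,q2,q3,q4,q5,q6}  [seen]
{q0,q1,q2,q4,q5,q6} --c--> {q0,q1,q2,q3,q4,q5,q6}  [seen]
Reachable DFA states: {q0}, {q0,q3,q4}, {q0,q1,q2}, {q0,q2,q4,q5}, {q0,q1,q2,q3,q4,q5,q6}, {q0,q1,q2,q5,q6}, {q0,q1,q3,q4,q5}, {q0,q1,q2,q3,q4,q5}, {q0,q1,q2,q4,q6}, {q0,q1,q2,q4,q5,q6}.
Accepting DFA states (contain an NFA accepting state): {q0}, {q0,q3,q4}, {q0,q1,q2}, {q0,q2,q4,q5}, {q0,q1,q2,q3,q4,q5,q6}, {q0,q1,q2,q5,q6}, {q0,q1,q3,q4,q5}, {q0,q1,q2,q3,q4,q5}, {q0,q1,q2,q4,q6}, {q0,q1,q2,q4,q5,q6}.

10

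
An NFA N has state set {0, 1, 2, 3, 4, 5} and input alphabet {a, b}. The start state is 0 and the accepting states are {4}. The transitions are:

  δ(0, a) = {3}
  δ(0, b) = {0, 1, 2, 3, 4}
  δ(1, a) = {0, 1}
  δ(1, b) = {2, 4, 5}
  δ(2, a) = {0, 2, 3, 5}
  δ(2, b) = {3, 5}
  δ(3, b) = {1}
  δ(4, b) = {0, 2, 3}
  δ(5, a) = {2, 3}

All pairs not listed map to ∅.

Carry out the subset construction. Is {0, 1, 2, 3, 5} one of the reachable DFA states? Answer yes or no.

Start state of the DFA: {0}.
{0} --a--> {3}  [new]
{0} --b--> {0, 1, 2, 3, 4}  [new]
{3} --a--> ∅  [new]
{3} --b--> {1}  [new]
{0, 1, 2, 3, 4} --a--> {0, 1, 2, 3, 5}  [new]
{0, 1, 2, 3, 4} --b--> {0, 1, 2, 3, 4, 5}  [new]
∅ --a--> ∅  [seen]
∅ --b--> ∅  [seen]
{1} --a--> {0, 1}  [new]
{1} --b--> {2, 4, 5}  [new]
{0, 1, 2, 3, 5} --a--> {0, 1, 2, 3, 5}  [seen]
{0, 1, 2, 3, 5} --b--> {0, 1, 2, 3, 4, 5}  [seen]
{0, 1, 2, 3, 4, 5} --a--> {0, 1, 2, 3, 5}  [seen]
{0, 1, 2, 3, 4, 5} --b--> {0, 1, 2, 3, 4, 5}  [seen]
{0, 1} --a--> {0, 1, 3}  [new]
{0, 1} --b--> {0, 1, 2, 3, 4, 5}  [seen]
{2, 4, 5} --a--> {0, 2, 3, 5}  [new]
{2, 4, 5} --b--> {0, 2, 3, 5}  [seen]
{0, 1, 3} --a--> {0, 1, 3}  [seen]
{0, 1, 3} --b--> {0, 1, 2, 3, 4, 5}  [seen]
{0, 2, 3, 5} --a--> {0, 2, 3, 5}  [seen]
{0, 2, 3, 5} --b--> {0, 1, 2, 3, 4, 5}  [seen]
Reachable DFA states: {0}, {3}, {0, 1, 2, 3, 4}, ∅, {1}, {0, 1, 2, 3, 5}, {0, 1, 2, 3, 4, 5}, {0, 1}, {2, 4, 5}, {0, 1, 3}, {0, 2, 3, 5}.
{0, 1, 2, 3, 5} is among them.

yes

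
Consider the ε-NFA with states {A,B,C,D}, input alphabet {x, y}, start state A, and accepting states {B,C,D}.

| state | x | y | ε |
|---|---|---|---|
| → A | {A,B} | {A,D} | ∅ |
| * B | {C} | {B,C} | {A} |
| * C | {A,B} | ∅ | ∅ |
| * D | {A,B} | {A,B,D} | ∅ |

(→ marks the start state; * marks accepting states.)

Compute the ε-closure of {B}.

{A,B}

Begin with {B}.
B →ε {A}; add A.
ε-closure = {A,B}.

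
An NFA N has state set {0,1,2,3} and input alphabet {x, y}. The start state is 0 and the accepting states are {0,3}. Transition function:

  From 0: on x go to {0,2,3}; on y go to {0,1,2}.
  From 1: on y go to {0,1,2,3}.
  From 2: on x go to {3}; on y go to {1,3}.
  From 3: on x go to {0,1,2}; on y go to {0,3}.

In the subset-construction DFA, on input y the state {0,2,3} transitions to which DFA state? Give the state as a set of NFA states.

δ(0,y) = {0,1,2}; δ(2,y) = {1,3}; δ(3,y) = {0,3}.
Union: {0,1,2,3}.

{0,1,2,3}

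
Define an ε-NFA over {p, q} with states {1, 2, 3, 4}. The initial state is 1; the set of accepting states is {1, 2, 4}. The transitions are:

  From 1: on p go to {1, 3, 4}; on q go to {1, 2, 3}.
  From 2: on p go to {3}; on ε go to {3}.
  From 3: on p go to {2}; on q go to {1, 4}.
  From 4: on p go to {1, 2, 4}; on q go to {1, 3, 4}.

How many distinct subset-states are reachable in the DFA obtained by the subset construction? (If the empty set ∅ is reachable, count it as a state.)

Start state of the DFA: {1} (ε-closure of the NFA start).
{1} --p--> {1, 3, 4}  [new]
{1} --q--> {1, 2, 3}  [new]
{1, 3, 4} --p--> {1, 2, 3, 4}  [new]
{1, 3, 4} --q--> {1, 2, 3, 4}  [seen]
{1, 2, 3} --p--> {1, 2, 3, 4}  [seen]
{1, 2, 3} --q--> {1, 2, 3, 4}  [seen]
{1, 2, 3, 4} --p--> {1, 2, 3, 4}  [seen]
{1, 2, 3, 4} --q--> {1, 2, 3, 4}  [seen]
Reachable DFA states: {1}, {1, 3, 4}, {1, 2, 3}, {1, 2, 3, 4}.

4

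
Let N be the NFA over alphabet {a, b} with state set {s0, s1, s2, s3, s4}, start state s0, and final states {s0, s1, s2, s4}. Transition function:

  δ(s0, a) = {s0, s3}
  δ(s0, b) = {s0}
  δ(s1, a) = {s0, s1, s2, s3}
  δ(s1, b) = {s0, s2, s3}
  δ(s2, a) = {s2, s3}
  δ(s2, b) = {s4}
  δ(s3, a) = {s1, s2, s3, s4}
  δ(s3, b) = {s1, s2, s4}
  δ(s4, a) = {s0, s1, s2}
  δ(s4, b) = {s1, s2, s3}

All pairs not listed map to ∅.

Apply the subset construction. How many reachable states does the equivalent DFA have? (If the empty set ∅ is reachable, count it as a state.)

Start state of the DFA: {s0}.
{s0} --a--> {s0, s3}  [new]
{s0} --b--> {s0}  [seen]
{s0, s3} --a--> {s0, s1, s2, s3, s4}  [new]
{s0, s3} --b--> {s0, s1, s2, s4}  [new]
{s0, s1, s2, s3, s4} --a--> {s0, s1, s2, s3, s4}  [seen]
{s0, s1, s2, s3, s4} --b--> {s0, s1, s2, s3, s4}  [seen]
{s0, s1, s2, s4} --a--> {s0, s1, s2, s3}  [new]
{s0, s1, s2, s4} --b--> {s0, s1, s2, s3, s4}  [seen]
{s0, s1, s2, s3} --a--> {s0, s1, s2, s3, s4}  [seen]
{s0, s1, s2, s3} --b--> {s0, s1, s2, s3, s4}  [seen]
Reachable DFA states: {s0}, {s0, s3}, {s0, s1, s2, s3, s4}, {s0, s1, s2, s4}, {s0, s1, s2, s3}.

5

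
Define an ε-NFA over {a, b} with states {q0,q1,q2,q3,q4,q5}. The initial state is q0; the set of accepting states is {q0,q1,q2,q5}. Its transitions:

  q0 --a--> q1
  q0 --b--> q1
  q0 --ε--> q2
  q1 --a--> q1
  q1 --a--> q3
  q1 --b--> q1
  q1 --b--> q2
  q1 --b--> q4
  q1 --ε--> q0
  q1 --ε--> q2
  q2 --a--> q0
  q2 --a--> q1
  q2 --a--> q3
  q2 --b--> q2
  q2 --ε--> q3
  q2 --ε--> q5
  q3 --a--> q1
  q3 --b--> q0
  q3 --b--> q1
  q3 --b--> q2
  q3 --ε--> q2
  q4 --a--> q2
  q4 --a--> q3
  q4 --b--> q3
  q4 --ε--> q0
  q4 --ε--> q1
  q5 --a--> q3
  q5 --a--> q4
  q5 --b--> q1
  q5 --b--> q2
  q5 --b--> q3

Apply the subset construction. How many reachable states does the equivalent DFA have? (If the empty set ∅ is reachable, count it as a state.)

3

Start state of the DFA: {q0,q2,q3,q5} (ε-closure of the NFA start).
{q0,q2,q3,q5} --a--> {q0,q1,q2,q3,q4,q5}  [new]
{q0,q2,q3,q5} --b--> {q0,q1,q2,q3,q5}  [new]
{q0,q1,q2,q3,q4,q5} --a--> {q0,q1,q2,q3,q4,q5}  [seen]
{q0,q1,q2,q3,q4,q5} --b--> {q0,q1,q2,q3,q4,q5}  [seen]
{q0,q1,q2,q3,q5} --a--> {q0,q1,q2,q3,q4,q5}  [seen]
{q0,q1,q2,q3,q5} --b--> {q0,q1,q2,q3,q4,q5}  [seen]
Reachable DFA states: {q0,q2,q3,q5}, {q0,q1,q2,q3,q4,q5}, {q0,q1,q2,q3,q5}.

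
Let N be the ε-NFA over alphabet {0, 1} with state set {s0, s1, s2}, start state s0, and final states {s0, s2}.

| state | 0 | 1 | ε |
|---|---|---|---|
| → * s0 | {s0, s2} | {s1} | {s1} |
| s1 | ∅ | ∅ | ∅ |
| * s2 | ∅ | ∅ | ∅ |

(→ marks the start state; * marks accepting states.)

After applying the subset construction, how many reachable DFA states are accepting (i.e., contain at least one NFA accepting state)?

Start state of the DFA: {s0, s1} (ε-closure of the NFA start).
{s0, s1} --0--> {s0, s1, s2}  [new]
{s0, s1} --1--> {s1}  [new]
{s0, s1, s2} --0--> {s0, s1, s2}  [seen]
{s0, s1, s2} --1--> {s1}  [seen]
{s1} --0--> ∅  [new]
{s1} --1--> ∅  [seen]
∅ --0--> ∅  [seen]
∅ --1--> ∅  [seen]
Reachable DFA states: {s0, s1}, {s0, s1, s2}, {s1}, ∅.
Accepting DFA states (contain an NFA accepting state): {s0, s1}, {s0, s1, s2}.

2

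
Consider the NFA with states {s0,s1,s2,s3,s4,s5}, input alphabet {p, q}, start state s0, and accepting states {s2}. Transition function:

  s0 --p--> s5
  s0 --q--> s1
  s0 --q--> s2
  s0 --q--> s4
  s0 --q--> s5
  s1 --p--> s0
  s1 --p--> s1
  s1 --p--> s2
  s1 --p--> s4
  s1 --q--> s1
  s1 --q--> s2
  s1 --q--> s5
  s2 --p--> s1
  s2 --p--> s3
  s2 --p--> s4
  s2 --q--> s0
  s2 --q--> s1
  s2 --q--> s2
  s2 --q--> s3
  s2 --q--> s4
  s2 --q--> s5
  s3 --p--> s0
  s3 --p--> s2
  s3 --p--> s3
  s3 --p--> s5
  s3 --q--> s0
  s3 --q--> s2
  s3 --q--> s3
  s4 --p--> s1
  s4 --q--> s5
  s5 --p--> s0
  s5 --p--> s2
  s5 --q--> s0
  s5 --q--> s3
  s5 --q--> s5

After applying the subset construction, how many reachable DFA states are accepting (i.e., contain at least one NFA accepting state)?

Start state of the DFA: {s0}.
{s0} --p--> {s5}  [new]
{s0} --q--> {s1,s2,s4,s5}  [new]
{s5} --p--> {s0,s2}  [new]
{s5} --q--> {s0,s3,s5}  [new]
{s1,s2,s4,s5} --p--> {s0,s1,s2,s3,s4}  [new]
{s1,s2,s4,s5} --q--> {s0,s1,s2,s3,s4,s5}  [new]
{s0,s2} --p--> {s1,s3,s4,s5}  [new]
{s0,s2} --q--> {s0,s1,s2,s3,s4,s5}  [seen]
{s0,s3,s5} --p--> {s0,s2,s3,s5}  [new]
{s0,s3,s5} --q--> {s0,s1,s2,s3,s4,s5}  [seen]
{s0,s1,s2,s3,s4} --p--> {s0,s1,s2,s3,s4,s5}  [seen]
{s0,s1,s2,s3,s4} --q--> {s0,s1,s2,s3,s4,s5}  [seen]
{s0,s1,s2,s3,s4,s5} --p--> {s0,s1,s2,s3,s4,s5}  [seen]
{s0,s1,s2,s3,s4,s5} --q--> {s0,s1,s2,s3,s4,s5}  [seen]
{s1,s3,s4,s5} --p--> {s0,s1,s2,s3,s4,s5}  [seen]
{s1,s3,s4,s5} --q--> {s0,s1,s2,s3,s5}  [new]
{s0,s2,s3,s5} --p--> {s0,s1,s2,s3,s4,s5}  [seen]
{s0,s2,s3,s5} --q--> {s0,s1,s2,s3,s4,s5}  [seen]
{s0,s1,s2,s3,s5} --p--> {s0,s1,s2,s3,s4,s5}  [seen]
{s0,s1,s2,s3,s5} --q--> {s0,s1,s2,s3,s4,s5}  [seen]
Reachable DFA states: {s0}, {s5}, {s1,s2,s4,s5}, {s0,s2}, {s0,s3,s5}, {s0,s1,s2,s3,s4}, {s0,s1,s2,s3,s4,s5}, {s1,s3,s4,s5}, {s0,s2,s3,s5}, {s0,s1,s2,s3,s5}.
Accepting DFA states (contain an NFA accepting state): {s1,s2,s4,s5}, {s0,s2}, {s0,s1,s2,s3,s4}, {s0,s1,s2,s3,s4,s5}, {s0,s2,s3,s5}, {s0,s1,s2,s3,s5}.

6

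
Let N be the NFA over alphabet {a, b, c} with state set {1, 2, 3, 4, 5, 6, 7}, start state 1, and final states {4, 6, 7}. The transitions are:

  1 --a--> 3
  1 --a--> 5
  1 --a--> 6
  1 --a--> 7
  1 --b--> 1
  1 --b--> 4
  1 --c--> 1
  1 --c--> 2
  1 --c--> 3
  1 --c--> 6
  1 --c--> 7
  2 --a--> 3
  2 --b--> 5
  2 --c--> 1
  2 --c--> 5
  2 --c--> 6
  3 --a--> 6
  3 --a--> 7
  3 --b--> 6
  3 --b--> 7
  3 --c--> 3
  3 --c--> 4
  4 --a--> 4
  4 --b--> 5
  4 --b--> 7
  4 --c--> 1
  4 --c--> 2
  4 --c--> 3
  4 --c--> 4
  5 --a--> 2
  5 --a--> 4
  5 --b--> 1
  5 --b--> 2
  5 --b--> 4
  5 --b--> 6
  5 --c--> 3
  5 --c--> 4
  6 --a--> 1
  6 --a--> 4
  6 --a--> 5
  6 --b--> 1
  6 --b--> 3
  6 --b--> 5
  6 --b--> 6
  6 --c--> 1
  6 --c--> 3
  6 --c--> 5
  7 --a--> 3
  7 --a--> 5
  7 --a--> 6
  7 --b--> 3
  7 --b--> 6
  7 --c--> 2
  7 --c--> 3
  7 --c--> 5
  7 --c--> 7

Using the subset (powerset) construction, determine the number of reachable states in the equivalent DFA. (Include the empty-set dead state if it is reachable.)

Start state of the DFA: {1}.
{1} --a--> {3, 5, 6, 7}  [new]
{1} --b--> {1, 4}  [new]
{1} --c--> {1, 2, 3, 6, 7}  [new]
{3, 5, 6, 7} --a--> {1, 2, 3, 4, 5, 6, 7}  [new]
{3, 5, 6, 7} --b--> {1, 2, 3, 4, 5, 6, 7}  [seen]
{3, 5, 6, 7} --c--> {1, 2, 3, 4, 5, 7}  [new]
{1, 4} --a--> {3, 4, 5, 6, 7}  [new]
{1, 4} --b--> {1, 4, 5, 7}  [new]
{1, 4} --c--> {1, 2, 3, 4, 6, 7}  [new]
{1, 2, 3, 6, 7} --a--> {1, 3, 4, 5, 6, 7}  [new]
{1, 2, 3, 6, 7} --b--> {1, 3, 4, 5, 6, 7}  [seen]
{1, 2, 3, 6, 7} --c--> {1, 2, 3, 4, 5, 6, 7}  [seen]
{1, 2, 3, 4, 5, 6, 7} --a--> {1, 2, 3, 4, 5, 6, 7}  [seen]
{1, 2, 3, 4, 5, 6, 7} --b--> {1, 2, 3, 4, 5, 6, 7}  [seen]
{1, 2, 3, 4, 5, 6, 7} --c--> {1, 2, 3, 4, 5, 6, 7}  [seen]
{1, 2, 3, 4, 5, 7} --a--> {2, 3, 4, 5, 6, 7}  [new]
{1, 2, 3, 4, 5, 7} --b--> {1, 2, 3, 4, 5, 6, 7}  [seen]
{1, 2, 3, 4, 5, 7} --c--> {1, 2, 3, 4, 5, 6, 7}  [seen]
{3, 4, 5, 6, 7} --a--> {1, 2, 3, 4, 5, 6, 7}  [seen]
{3, 4, 5, 6, 7} --b--> {1, 2, 3, 4, 5, 6, 7}  [seen]
{3, 4, 5, 6, 7} --c--> {1, 2, 3, 4, 5, 7}  [seen]
{1, 4, 5, 7} --a--> {2, 3, 4, 5, 6, 7}  [seen]
{1, 4, 5, 7} --b--> {1, 2, 3, 4, 5, 6, 7}  [seen]
{1, 4, 5, 7} --c--> {1, 2, 3, 4, 5, 6, 7}  [seen]
{1, 2, 3, 4, 6, 7} --a--> {1, 3, 4, 5, 6, 7}  [seen]
{1, 2, 3, 4, 6, 7} --b--> {1, 3, 4, 5, 6, 7}  [seen]
{1, 2, 3, 4, 6, 7} --c--> {1, 2, 3, 4, 5, 6, 7}  [seen]
{1, 3, 4, 5, 6, 7} --a--> {1, 2, 3, 4, 5, 6, 7}  [seen]
{1, 3, 4, 5, 6, 7} --b--> {1, 2, 3, 4, 5, 6, 7}  [seen]
{1, 3, 4, 5, 6, 7} --c--> {1, 2, 3, 4, 5, 6, 7}  [seen]
{2, 3, 4, 5, 6, 7} --a--> {1, 2, 3, 4, 5, 6, 7}  [seen]
{2, 3, 4, 5, 6, 7} --b--> {1, 2, 3, 4, 5, 6, 7}  [seen]
{2, 3, 4, 5, 6, 7} --c--> {1, 2, 3, 4, 5, 6, 7}  [seen]
Reachable DFA states: {1}, {3, 5, 6, 7}, {1, 4}, {1, 2, 3, 6, 7}, {1, 2, 3, 4, 5, 6, 7}, {1, 2, 3, 4, 5, 7}, {3, 4, 5, 6, 7}, {1, 4, 5, 7}, {1, 2, 3, 4, 6, 7}, {1, 3, 4, 5, 6, 7}, {2, 3, 4, 5, 6, 7}.

11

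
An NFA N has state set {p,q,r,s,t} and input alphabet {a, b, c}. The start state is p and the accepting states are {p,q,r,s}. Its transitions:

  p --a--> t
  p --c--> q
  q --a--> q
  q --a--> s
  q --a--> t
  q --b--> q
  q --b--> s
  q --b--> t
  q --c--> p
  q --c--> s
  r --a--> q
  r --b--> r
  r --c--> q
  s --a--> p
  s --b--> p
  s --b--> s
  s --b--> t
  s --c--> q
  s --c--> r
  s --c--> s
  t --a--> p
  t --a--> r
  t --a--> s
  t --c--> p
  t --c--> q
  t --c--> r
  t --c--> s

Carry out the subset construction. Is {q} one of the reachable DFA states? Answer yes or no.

yes

Start state of the DFA: {p}.
{p} --a--> {t}  [new]
{p} --b--> ∅  [new]
{p} --c--> {q}  [new]
{t} --a--> {p,r,s}  [new]
{t} --b--> ∅  [seen]
{t} --c--> {p,q,r,s}  [new]
∅ --a--> ∅  [seen]
∅ --b--> ∅  [seen]
∅ --c--> ∅  [seen]
{q} --a--> {q,s,t}  [new]
{q} --b--> {q,s,t}  [seen]
{q} --c--> {p,s}  [new]
{p,r,s} --a--> {p,q,t}  [new]
{p,r,s} --b--> {p,r,s,t}  [new]
{p,r,s} --c--> {q,r,s}  [new]
{p,q,r,s} --a--> {p,q,s,t}  [new]
{p,q,r,s} --b--> {p,q,r,s,t}  [new]
{p,q,r,s} --c--> {p,q,r,s}  [seen]
{q,s,t} --a--> {p,q,r,s,t}  [seen]
{q,s,t} --b--> {p,q,s,t}  [seen]
{q,s,t} --c--> {p,q,r,s}  [seen]
{p,s} --a--> {p,t}  [new]
{p,s} --b--> {p,s,t}  [new]
{p,s} --c--> {q,r,s}  [seen]
{p,q,t} --a--> {p,q,r,s,t}  [seen]
{p,q,t} --b--> {q,s,t}  [seen]
{p,q,t} --c--> {p,q,r,s}  [seen]
{p,r,s,t} --a--> {p,q,r,s,t}  [seen]
{p,r,s,t} --b--> {p,r,s,t}  [seen]
{p,r,s,t} --c--> {p,q,r,s}  [seen]
{q,r,s} --a--> {p,q,s,t}  [seen]
{q,r,s} --b--> {p,q,r,s,t}  [seen]
{q,r,s} --c--> {p,q,r,s}  [seen]
{p,q,s,t} --a--> {p,q,r,s,t}  [seen]
{p,q,s,t} --b--> {p,q,s,t}  [seen]
{p,q,s,t} --c--> {p,q,r,s}  [seen]
{p,q,r,s,t} --a--> {p,q,r,s,t}  [seen]
{p,q,r,s,t} --b--> {p,q,r,s,t}  [seen]
{p,q,r,s,t} --c--> {p,q,r,s}  [seen]
{p,t} --a--> {p,r,s,t}  [seen]
{p,t} --b--> ∅  [seen]
{p,t} --c--> {p,q,r,s}  [seen]
{p,s,t} --a--> {p,r,s,t}  [seen]
{p,s,t} --b--> {p,s,t}  [seen]
{p,s,t} --c--> {p,q,r,s}  [seen]
Reachable DFA states: {p}, {t}, ∅, {q}, {p,r,s}, {p,q,r,s}, {q,s,t}, {p,s}, {p,q,t}, {p,r,s,t}, {q,r,s}, {p,q,s,t}, {p,q,r,s,t}, {p,t}, {p,s,t}.
{q} is among them.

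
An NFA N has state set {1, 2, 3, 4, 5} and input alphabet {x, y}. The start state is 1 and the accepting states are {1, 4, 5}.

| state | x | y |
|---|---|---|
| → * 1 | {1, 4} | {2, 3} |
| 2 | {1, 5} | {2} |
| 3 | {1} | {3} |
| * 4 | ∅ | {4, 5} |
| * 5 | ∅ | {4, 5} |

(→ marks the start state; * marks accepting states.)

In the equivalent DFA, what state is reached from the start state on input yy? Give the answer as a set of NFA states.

Start: {1}.
δ(1,y) = {2, 3}.
Union: {2, 3}.
After y: {2, 3}.
δ(2,y) = {2}; δ(3,y) = {3}.
Union: {2, 3}.
After y: {2, 3}.

{2, 3}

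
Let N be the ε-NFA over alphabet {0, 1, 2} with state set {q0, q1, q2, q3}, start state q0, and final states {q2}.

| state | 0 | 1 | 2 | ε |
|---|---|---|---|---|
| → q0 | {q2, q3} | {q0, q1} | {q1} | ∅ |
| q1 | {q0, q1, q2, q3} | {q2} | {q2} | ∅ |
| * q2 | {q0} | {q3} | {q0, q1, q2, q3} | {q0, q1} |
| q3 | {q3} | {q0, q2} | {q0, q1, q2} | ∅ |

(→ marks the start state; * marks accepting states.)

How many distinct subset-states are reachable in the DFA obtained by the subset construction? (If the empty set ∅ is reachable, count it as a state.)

5

Start state of the DFA: {q0} (ε-closure of the NFA start).
{q0} --0--> {q0, q1, q2, q3}  [new]
{q0} --1--> {q0, q1}  [new]
{q0} --2--> {q1}  [new]
{q0, q1, q2, q3} --0--> {q0, q1, q2, q3}  [seen]
{q0, q1, q2, q3} --1--> {q0, q1, q2, q3}  [seen]
{q0, q1, q2, q3} --2--> {q0, q1, q2, q3}  [seen]
{q0, q1} --0--> {q0, q1, q2, q3}  [seen]
{q0, q1} --1--> {q0, q1, q2}  [new]
{q0, q1} --2--> {q0, q1, q2}  [seen]
{q1} --0--> {q0, q1, q2, q3}  [seen]
{q1} --1--> {q0, q1, q2}  [seen]
{q1} --2--> {q0, q1, q2}  [seen]
{q0, q1, q2} --0--> {q0, q1, q2, q3}  [seen]
{q0, q1, q2} --1--> {q0, q1, q2, q3}  [seen]
{q0, q1, q2} --2--> {q0, q1, q2, q3}  [seen]
Reachable DFA states: {q0}, {q0, q1, q2, q3}, {q0, q1}, {q1}, {q0, q1, q2}.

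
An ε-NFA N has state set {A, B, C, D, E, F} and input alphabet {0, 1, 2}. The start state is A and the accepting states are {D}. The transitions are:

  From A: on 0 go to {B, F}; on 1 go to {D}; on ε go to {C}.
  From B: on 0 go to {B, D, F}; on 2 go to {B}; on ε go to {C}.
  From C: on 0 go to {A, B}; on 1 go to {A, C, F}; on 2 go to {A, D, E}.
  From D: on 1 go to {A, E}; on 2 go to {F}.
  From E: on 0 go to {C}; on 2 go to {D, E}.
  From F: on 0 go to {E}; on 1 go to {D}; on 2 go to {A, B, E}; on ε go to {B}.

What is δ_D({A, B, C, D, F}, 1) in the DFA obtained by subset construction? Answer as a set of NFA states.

{A, B, C, D, E, F}

δ(A,1) = {D}; δ(B,1) = ∅; δ(C,1) = {A, C, F}; δ(D,1) = {A, E}; δ(F,1) = {D}.
Union: {A, C, D, E, F}.
ε-closure gives {A, B, C, D, E, F}.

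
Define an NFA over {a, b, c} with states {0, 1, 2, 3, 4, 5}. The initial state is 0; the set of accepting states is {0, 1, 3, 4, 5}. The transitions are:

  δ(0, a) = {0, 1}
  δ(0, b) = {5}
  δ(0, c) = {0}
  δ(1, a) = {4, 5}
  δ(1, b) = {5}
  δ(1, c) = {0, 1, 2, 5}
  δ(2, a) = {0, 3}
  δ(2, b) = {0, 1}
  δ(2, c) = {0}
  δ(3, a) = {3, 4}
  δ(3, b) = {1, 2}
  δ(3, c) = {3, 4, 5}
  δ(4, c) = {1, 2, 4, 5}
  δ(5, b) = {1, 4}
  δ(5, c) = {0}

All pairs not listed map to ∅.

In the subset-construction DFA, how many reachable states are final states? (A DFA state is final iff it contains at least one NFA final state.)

15

Start state of the DFA: {0}.
{0} --a--> {0, 1}  [new]
{0} --b--> {5}  [new]
{0} --c--> {0}  [seen]
{0, 1} --a--> {0, 1, 4, 5}  [new]
{0, 1} --b--> {5}  [seen]
{0, 1} --c--> {0, 1, 2, 5}  [new]
{5} --a--> ∅  [new]
{5} --b--> {1, 4}  [new]
{5} --c--> {0}  [seen]
{0, 1, 4, 5} --a--> {0, 1, 4, 5}  [seen]
{0, 1, 4, 5} --b--> {1, 4, 5}  [new]
{0, 1, 4, 5} --c--> {0, 1, 2, 4, 5}  [new]
{0, 1, 2, 5} --a--> {0, 1, 3, 4, 5}  [new]
{0, 1, 2, 5} --b--> {0, 1, 4, 5}  [seen]
{0, 1, 2, 5} --c--> {0, 1, 2, 5}  [seen]
∅ --a--> ∅  [seen]
∅ --b--> ∅  [seen]
∅ --c--> ∅  [seen]
{1, 4} --a--> {4, 5}  [new]
{1, 4} --b--> {5}  [seen]
{1, 4} --c--> {0, 1, 2, 4, 5}  [seen]
{1, 4, 5} --a--> {4, 5}  [seen]
{1, 4, 5} --b--> {1, 4, 5}  [seen]
{1, 4, 5} --c--> {0, 1, 2, 4, 5}  [seen]
{0, 1, 2, 4, 5} --a--> {0, 1, 3, 4, 5}  [seen]
{0, 1, 2, 4, 5} --b--> {0, 1, 4, 5}  [seen]
{0, 1, 2, 4, 5} --c--> {0, 1, 2, 4, 5}  [seen]
{0, 1, 3, 4, 5} --a--> {0, 1, 3, 4, 5}  [seen]
{0, 1, 3, 4, 5} --b--> {1, 2, 4, 5}  [new]
{0, 1, 3, 4, 5} --c--> {0, 1, 2, 3, 4, 5}  [new]
{4, 5} --a--> ∅  [seen]
{4, 5} --b--> {1, 4}  [seen]
{4, 5} --c--> {0, 1, 2, 4, 5}  [seen]
{1, 2, 4, 5} --a--> {0, 3, 4, 5}  [new]
{1, 2, 4, 5} --b--> {0, 1, 4, 5}  [seen]
{1, 2, 4, 5} --c--> {0, 1, 2, 4, 5}  [seen]
{0, 1, 2, 3, 4, 5} --a--> {0, 1, 3, 4, 5}  [seen]
{0, 1, 2, 3, 4, 5} --b--> {0, 1, 2, 4, 5}  [seen]
{0, 1, 2, 3, 4, 5} --c--> {0, 1, 2, 3, 4, 5}  [seen]
{0, 3, 4, 5} --a--> {0, 1, 3, 4}  [new]
{0, 3, 4, 5} --b--> {1, 2, 4, 5}  [seen]
{0, 3, 4, 5} --c--> {0, 1, 2, 3, 4, 5}  [seen]
{0, 1, 3, 4} --a--> {0, 1, 3, 4, 5}  [seen]
{0, 1, 3, 4} --b--> {1, 2, 5}  [new]
{0, 1, 3, 4} --c--> {0, 1, 2, 3, 4, 5}  [seen]
{1, 2, 5} --a--> {0, 3, 4, 5}  [seen]
{1, 2, 5} --b--> {0, 1, 4, 5}  [seen]
{1, 2, 5} --c--> {0, 1, 2, 5}  [seen]
Reachable DFA states: {0}, {0, 1}, {5}, {0, 1, 4, 5}, {0, 1, 2, 5}, ∅, {1, 4}, {1, 4, 5}, {0, 1, 2, 4, 5}, {0, 1, 3, 4, 5}, {4, 5}, {1, 2, 4, 5}, {0, 1, 2, 3, 4, 5}, {0, 3, 4, 5}, {0, 1, 3, 4}, {1, 2, 5}.
Accepting DFA states (contain an NFA accepting state): {0}, {0, 1}, {5}, {0, 1, 4, 5}, {0, 1, 2, 5}, {1, 4}, {1, 4, 5}, {0, 1, 2, 4, 5}, {0, 1, 3, 4, 5}, {4, 5}, {1, 2, 4, 5}, {0, 1, 2, 3, 4, 5}, {0, 3, 4, 5}, {0, 1, 3, 4}, {1, 2, 5}.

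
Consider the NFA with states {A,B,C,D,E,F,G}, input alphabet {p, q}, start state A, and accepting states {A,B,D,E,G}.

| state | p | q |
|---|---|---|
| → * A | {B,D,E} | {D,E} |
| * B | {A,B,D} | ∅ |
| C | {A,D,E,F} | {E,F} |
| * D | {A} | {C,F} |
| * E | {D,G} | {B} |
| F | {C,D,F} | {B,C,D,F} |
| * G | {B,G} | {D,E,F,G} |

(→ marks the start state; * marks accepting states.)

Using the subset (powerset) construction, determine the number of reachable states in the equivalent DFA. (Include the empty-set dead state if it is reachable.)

12

Start state of the DFA: {A}.
{A} --p--> {B,D,E}  [new]
{A} --q--> {D,E}  [new]
{B,D,E} --p--> {A,B,D,G}  [new]
{B,D,E} --q--> {B,C,F}  [new]
{D,E} --p--> {A,D,G}  [new]
{D,E} --q--> {B,C,F}  [seen]
{A,B,D,G} --p--> {A,B,D,E,G}  [new]
{A,B,D,G} --q--> {C,D,E,F,G}  [new]
{B,C,F} --p--> {A,B,C,D,E,F}  [new]
{B,C,F} --q--> {B,C,D,E,F}  [new]
{A,D,G} --p--> {A,B,D,E,G}  [seen]
{A,D,G} --q--> {C,D,E,F,G}  [seen]
{A,B,D,E,G} --p--> {A,B,D,E,G}  [seen]
{A,B,D,E,G} --q--> {B,C,D,E,F,G}  [new]
{C,D,E,F,G} --p--> {A,B,C,D,E,F,G}  [new]
{C,D,E,F,G} --q--> {B,C,D,E,F,G}  [seen]
{A,B,C,D,E,F} --p--> {A,B,C,D,E,F,G}  [seen]
{A,B,C,D,E,F} --q--> {B,C,D,E,F}  [seen]
{B,C,D,E,F} --p--> {A,B,C,D,E,F,G}  [seen]
{B,C,D,E,F} --q--> {B,C,D,E,F}  [seen]
{B,C,D,E,F,G} --p--> {A,B,C,D,E,F,G}  [seen]
{B,C,D,E,F,G} --q--> {B,C,D,E,F,G}  [seen]
{A,B,C,D,E,F,G} --p--> {A,B,C,D,E,F,G}  [seen]
{A,B,C,D,E,F,G} --q--> {B,C,D,E,F,G}  [seen]
Reachable DFA states: {A}, {B,D,E}, {D,E}, {A,B,D,G}, {B,C,F}, {A,D,G}, {A,B,D,E,G}, {C,D,E,F,G}, {A,B,C,D,E,F}, {B,C,D,E,F}, {B,C,D,E,F,G}, {A,B,C,D,E,F,G}.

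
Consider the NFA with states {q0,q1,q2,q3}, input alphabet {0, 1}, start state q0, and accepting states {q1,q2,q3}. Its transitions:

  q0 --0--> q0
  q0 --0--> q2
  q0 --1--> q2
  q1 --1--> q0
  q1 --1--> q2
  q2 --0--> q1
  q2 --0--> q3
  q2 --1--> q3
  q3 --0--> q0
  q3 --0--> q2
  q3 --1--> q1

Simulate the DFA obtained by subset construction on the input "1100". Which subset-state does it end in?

{q0,q1,q2,q3}

Start: {q0}.
δ(q0,1) = {q2}.
Union: {q2}.
After 1: {q2}.
δ(q2,1) = {q3}.
Union: {q3}.
After 1: {q3}.
δ(q3,0) = {q0,q2}.
Union: {q0,q2}.
After 0: {q0,q2}.
δ(q0,0) = {q0,q2}; δ(q2,0) = {q1,q3}.
Union: {q0,q1,q2,q3}.
After 0: {q0,q1,q2,q3}.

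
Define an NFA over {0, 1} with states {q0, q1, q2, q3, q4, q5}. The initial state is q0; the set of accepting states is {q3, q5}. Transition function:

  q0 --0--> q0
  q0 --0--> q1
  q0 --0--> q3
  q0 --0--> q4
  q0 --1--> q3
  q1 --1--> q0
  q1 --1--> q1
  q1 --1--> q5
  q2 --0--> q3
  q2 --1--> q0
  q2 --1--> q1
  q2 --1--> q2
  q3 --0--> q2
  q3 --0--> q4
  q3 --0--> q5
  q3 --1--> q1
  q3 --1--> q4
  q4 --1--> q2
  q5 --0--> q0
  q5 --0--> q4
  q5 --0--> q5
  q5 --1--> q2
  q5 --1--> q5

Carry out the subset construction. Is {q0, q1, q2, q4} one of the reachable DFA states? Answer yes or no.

no

Start state of the DFA: {q0}.
{q0} --0--> {q0, q1, q3, q4}  [new]
{q0} --1--> {q3}  [new]
{q0, q1, q3, q4} --0--> {q0, q1, q2, q3, q4, q5}  [new]
{q0, q1, q3, q4} --1--> {q0, q1, q2, q3, q4, q5}  [seen]
{q3} --0--> {q2, q4, q5}  [new]
{q3} --1--> {q1, q4}  [new]
{q0, q1, q2, q3, q4, q5} --0--> {q0, q1, q2, q3, q4, q5}  [seen]
{q0, q1, q2, q3, q4, q5} --1--> {q0, q1, q2, q3, q4, q5}  [seen]
{q2, q4, q5} --0--> {q0, q3, q4, q5}  [new]
{q2, q4, q5} --1--> {q0, q1, q2, q5}  [new]
{q1, q4} --0--> ∅  [new]
{q1, q4} --1--> {q0, q1, q2, q5}  [seen]
{q0, q3, q4, q5} --0--> {q0, q1, q2, q3, q4, q5}  [seen]
{q0, q3, q4, q5} --1--> {q1, q2, q3, q4, q5}  [new]
{q0, q1, q2, q5} --0--> {q0, q1, q3, q4, q5}  [new]
{q0, q1, q2, q5} --1--> {q0, q1, q2, q3, q5}  [new]
∅ --0--> ∅  [seen]
∅ --1--> ∅  [seen]
{q1, q2, q3, q4, q5} --0--> {q0, q2, q3, q4, q5}  [new]
{q1, q2, q3, q4, q5} --1--> {q0, q1, q2, q4, q5}  [new]
{q0, q1, q3, q4, q5} --0--> {q0, q1, q2, q3, q4, q5}  [seen]
{q0, q1, q3, q4, q5} --1--> {q0, q1, q2, q3, q4, q5}  [seen]
{q0, q1, q2, q3, q5} --0--> {q0, q1, q2, q3, q4, q5}  [seen]
{q0, q1, q2, q3, q5} --1--> {q0, q1, q2, q3, q4, q5}  [seen]
{q0, q2, q3, q4, q5} --0--> {q0, q1, q2, q3, q4, q5}  [seen]
{q0, q2, q3, q4, q5} --1--> {q0, q1, q2, q3, q4, q5}  [seen]
{q0, q1, q2, q4, q5} --0--> {q0, q1, q3, q4, q5}  [seen]
{q0, q1, q2, q4, q5} --1--> {q0, q1, q2, q3, q5}  [seen]
Reachable DFA states: {q0}, {q0, q1, q3, q4}, {q3}, {q0, q1, q2, q3, q4, q5}, {q2, q4, q5}, {q1, q4}, {q0, q3, q4, q5}, {q0, q1, q2, q5}, ∅, {q1, q2, q3, q4, q5}, {q0, q1, q3, q4, q5}, {q0, q1, q2, q3, q5}, {q0, q2, q3, q4, q5}, {q0, q1, q2, q4, q5}.
{q0, q1, q2, q4} is not among them.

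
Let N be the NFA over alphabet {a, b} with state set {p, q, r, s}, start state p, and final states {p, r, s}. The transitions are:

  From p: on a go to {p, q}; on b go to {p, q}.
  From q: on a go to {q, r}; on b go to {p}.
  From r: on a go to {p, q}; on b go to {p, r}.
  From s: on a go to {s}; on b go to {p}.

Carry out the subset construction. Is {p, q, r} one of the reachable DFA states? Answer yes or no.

yes

Start state of the DFA: {p}.
{p} --a--> {p, q}  [new]
{p} --b--> {p, q}  [seen]
{p, q} --a--> {p, q, r}  [new]
{p, q} --b--> {p, q}  [seen]
{p, q, r} --a--> {p, q, r}  [seen]
{p, q, r} --b--> {p, q, r}  [seen]
Reachable DFA states: {p}, {p, q}, {p, q, r}.
{p, q, r} is among them.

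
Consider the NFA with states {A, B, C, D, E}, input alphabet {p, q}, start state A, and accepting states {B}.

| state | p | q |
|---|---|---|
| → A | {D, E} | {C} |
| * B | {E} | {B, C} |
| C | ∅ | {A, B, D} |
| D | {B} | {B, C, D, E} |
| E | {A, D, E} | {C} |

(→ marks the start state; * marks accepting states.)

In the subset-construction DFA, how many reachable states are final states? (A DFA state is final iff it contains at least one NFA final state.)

5

Start state of the DFA: {A}.
{A} --p--> {D, E}  [new]
{A} --q--> {C}  [new]
{D, E} --p--> {A, B, D, E}  [new]
{D, E} --q--> {B, C, D, E}  [new]
{C} --p--> ∅  [new]
{C} --q--> {A, B, D}  [new]
{A, B, D, E} --p--> {A, B, D, E}  [seen]
{A, B, D, E} --q--> {B, C, D, E}  [seen]
{B, C, D, E} --p--> {A, B, D, E}  [seen]
{B, C, D, E} --q--> {A, B, C, D, E}  [new]
∅ --p--> ∅  [seen]
∅ --q--> ∅  [seen]
{A, B, D} --p--> {B, D, E}  [new]
{A, B, D} --q--> {B, C, D, E}  [seen]
{A, B, C, D, E} --p--> {A, B, D, E}  [seen]
{A, B, C, D, E} --q--> {A, B, C, D, E}  [seen]
{B, D, E} --p--> {A, B, D, E}  [seen]
{B, D, E} --q--> {B, C, D, E}  [seen]
Reachable DFA states: {A}, {D, E}, {C}, {A, B, D, E}, {B, C, D, E}, ∅, {A, B, D}, {A, B, C, D, E}, {B, D, E}.
Accepting DFA states (contain an NFA accepting state): {A, B, D, E}, {B, C, D, E}, {A, B, D}, {A, B, C, D, E}, {B, D, E}.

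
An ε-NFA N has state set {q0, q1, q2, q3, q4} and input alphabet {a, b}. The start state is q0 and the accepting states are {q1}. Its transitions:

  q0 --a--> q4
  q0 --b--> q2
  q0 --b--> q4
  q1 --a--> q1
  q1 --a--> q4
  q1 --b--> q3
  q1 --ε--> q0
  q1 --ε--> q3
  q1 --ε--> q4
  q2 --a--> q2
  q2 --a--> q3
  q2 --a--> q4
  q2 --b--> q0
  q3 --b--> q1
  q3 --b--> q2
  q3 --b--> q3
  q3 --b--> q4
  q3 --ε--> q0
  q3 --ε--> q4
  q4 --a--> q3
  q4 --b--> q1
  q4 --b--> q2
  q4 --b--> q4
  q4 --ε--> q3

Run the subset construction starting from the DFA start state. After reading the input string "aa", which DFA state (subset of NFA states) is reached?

{q0, q3, q4}

Start: {q0}.
δ(q0,a) = {q4}.
Union: {q4}.
ε-closure gives {q0, q3, q4}.
After a: {q0, q3, q4}.
δ(q0,a) = {q4}; δ(q3,a) = ∅; δ(q4,a) = {q3}.
Union: {q3, q4}.
ε-closure gives {q0, q3, q4}.
After a: {q0, q3, q4}.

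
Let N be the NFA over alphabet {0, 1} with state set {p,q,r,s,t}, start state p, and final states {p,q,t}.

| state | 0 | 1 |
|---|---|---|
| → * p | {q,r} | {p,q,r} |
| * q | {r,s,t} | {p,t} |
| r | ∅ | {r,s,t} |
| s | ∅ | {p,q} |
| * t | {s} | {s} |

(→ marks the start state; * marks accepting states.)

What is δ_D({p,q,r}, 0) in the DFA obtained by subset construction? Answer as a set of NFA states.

δ(p,0) = {q,r}; δ(q,0) = {r,s,t}; δ(r,0) = ∅.
Union: {q,r,s,t}.

{q,r,s,t}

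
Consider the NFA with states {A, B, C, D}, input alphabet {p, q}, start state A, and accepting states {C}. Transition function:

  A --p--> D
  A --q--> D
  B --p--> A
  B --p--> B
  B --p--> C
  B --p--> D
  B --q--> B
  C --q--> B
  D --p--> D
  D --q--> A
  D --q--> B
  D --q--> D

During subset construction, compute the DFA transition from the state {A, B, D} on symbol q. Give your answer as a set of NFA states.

{A, B, D}

δ(A,q) = {D}; δ(B,q) = {B}; δ(D,q) = {A, B, D}.
Union: {A, B, D}.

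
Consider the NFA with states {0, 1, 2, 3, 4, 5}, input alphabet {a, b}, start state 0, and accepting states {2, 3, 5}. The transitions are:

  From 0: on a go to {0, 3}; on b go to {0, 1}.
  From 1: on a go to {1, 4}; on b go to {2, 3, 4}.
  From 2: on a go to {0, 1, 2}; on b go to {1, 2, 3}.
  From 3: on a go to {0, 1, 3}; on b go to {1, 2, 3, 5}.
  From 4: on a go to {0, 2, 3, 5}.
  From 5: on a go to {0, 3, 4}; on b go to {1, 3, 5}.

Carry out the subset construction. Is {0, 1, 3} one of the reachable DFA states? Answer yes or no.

yes

Start state of the DFA: {0}.
{0} --a--> {0, 3}  [new]
{0} --b--> {0, 1}  [new]
{0, 3} --a--> {0, 1, 3}  [new]
{0, 3} --b--> {0, 1, 2, 3, 5}  [new]
{0, 1} --a--> {0, 1, 3, 4}  [new]
{0, 1} --b--> {0, 1, 2, 3, 4}  [new]
{0, 1, 3} --a--> {0, 1, 3, 4}  [seen]
{0, 1, 3} --b--> {0, 1, 2, 3, 4, 5}  [new]
{0, 1, 2, 3, 5} --a--> {0, 1, 2, 3, 4}  [seen]
{0, 1, 2, 3, 5} --b--> {0, 1, 2, 3, 4, 5}  [seen]
{0, 1, 3, 4} --a--> {0, 1, 2, 3, 4, 5}  [seen]
{0, 1, 3, 4} --b--> {0, 1, 2, 3, 4, 5}  [seen]
{0, 1, 2, 3, 4} --a--> {0, 1, 2, 3, 4, 5}  [seen]
{0, 1, 2, 3, 4} --b--> {0, 1, 2, 3, 4, 5}  [seen]
{0, 1, 2, 3, 4, 5} --a--> {0, 1, 2, 3, 4, 5}  [seen]
{0, 1, 2, 3, 4, 5} --b--> {0, 1, 2, 3, 4, 5}  [seen]
Reachable DFA states: {0}, {0, 3}, {0, 1}, {0, 1, 3}, {0, 1, 2, 3, 5}, {0, 1, 3, 4}, {0, 1, 2, 3, 4}, {0, 1, 2, 3, 4, 5}.
{0, 1, 3} is among them.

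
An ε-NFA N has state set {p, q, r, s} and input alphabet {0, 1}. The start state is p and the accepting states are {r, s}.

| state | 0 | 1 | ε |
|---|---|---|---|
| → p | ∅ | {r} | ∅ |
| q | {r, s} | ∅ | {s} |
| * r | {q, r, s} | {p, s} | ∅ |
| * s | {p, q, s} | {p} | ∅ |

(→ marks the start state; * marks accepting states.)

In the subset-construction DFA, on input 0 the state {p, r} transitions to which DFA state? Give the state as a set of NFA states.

{q, r, s}

δ(p,0) = ∅; δ(r,0) = {q, r, s}.
Union: {q, r, s}.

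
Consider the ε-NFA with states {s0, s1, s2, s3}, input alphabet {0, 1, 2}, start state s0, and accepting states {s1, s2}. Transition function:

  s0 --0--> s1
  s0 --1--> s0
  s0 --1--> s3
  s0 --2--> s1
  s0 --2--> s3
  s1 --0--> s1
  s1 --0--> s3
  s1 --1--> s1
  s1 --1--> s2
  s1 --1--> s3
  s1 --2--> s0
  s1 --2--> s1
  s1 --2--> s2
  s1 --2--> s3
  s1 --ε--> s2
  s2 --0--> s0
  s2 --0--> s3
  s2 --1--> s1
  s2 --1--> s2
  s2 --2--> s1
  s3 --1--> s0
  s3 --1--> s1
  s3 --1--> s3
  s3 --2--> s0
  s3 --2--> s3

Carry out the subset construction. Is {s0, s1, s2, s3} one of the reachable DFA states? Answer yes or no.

yes

Start state of the DFA: {s0} (ε-closure of the NFA start).
{s0} --0--> {s1, s2}  [new]
{s0} --1--> {s0, s3}  [new]
{s0} --2--> {s1, s2, s3}  [new]
{s1, s2} --0--> {s0, s1, s2, s3}  [new]
{s1, s2} --1--> {s1, s2, s3}  [seen]
{s1, s2} --2--> {s0, s1, s2, s3}  [seen]
{s0, s3} --0--> {s1, s2}  [seen]
{s0, s3} --1--> {s0, s1, s2, s3}  [seen]
{s0, s3} --2--> {s0, s1, s2, s3}  [seen]
{s1, s2, s3} --0--> {s0, s1, s2, s3}  [seen]
{s1, s2, s3} --1--> {s0, s1, s2, s3}  [seen]
{s1, s2, s3} --2--> {s0, s1, s2, s3}  [seen]
{s0, s1, s2, s3} --0--> {s0, s1, s2, s3}  [seen]
{s0, s1, s2, s3} --1--> {s0, s1, s2, s3}  [seen]
{s0, s1, s2, s3} --2--> {s0, s1, s2, s3}  [seen]
Reachable DFA states: {s0}, {s1, s2}, {s0, s3}, {s1, s2, s3}, {s0, s1, s2, s3}.
{s0, s1, s2, s3} is among them.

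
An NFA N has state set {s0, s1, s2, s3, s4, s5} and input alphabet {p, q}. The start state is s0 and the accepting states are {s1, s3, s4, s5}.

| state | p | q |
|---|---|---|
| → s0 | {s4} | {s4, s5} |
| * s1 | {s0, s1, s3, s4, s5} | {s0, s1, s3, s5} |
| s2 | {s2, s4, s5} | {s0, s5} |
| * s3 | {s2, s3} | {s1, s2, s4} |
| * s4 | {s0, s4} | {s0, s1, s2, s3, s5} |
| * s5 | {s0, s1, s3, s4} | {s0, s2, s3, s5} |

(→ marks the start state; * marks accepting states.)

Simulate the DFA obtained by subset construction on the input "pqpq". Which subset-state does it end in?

Start: {s0}.
δ(s0,p) = {s4}.
Union: {s4}.
After p: {s4}.
δ(s4,q) = {s0, s1, s2, s3, s5}.
Union: {s0, s1, s2, s3, s5}.
After q: {s0, s1, s2, s3, s5}.
δ(s0,p) = {s4}; δ(s1,p) = {s0, s1, s3, s4, s5}; δ(s2,p) = {s2, s4, s5}; δ(s3,p) = {s2, s3}; δ(s5,p) = {s0, s1, s3, s4}.
Union: {s0, s1, s2, s3, s4, s5}.
After p: {s0, s1, s2, s3, s4, s5}.
δ(s0,q) = {s4, s5}; δ(s1,q) = {s0, s1, s3, s5}; δ(s2,q) = {s0, s5}; δ(s3,q) = {s1, s2, s4}; δ(s4,q) = {s0, s1, s2, s3, s5}; δ(s5,q) = {s0, s2, s3, s5}.
Union: {s0, s1, s2, s3, s4, s5}.
After q: {s0, s1, s2, s3, s4, s5}.

{s0, s1, s2, s3, s4, s5}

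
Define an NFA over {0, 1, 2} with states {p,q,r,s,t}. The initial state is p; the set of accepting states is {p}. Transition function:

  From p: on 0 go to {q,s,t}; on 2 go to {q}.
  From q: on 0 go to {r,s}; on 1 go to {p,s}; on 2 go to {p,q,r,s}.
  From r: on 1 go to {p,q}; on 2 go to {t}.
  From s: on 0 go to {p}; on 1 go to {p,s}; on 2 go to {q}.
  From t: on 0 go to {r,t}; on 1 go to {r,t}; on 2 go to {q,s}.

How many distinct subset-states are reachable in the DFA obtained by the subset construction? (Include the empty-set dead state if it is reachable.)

16

Start state of the DFA: {p}.
{p} --0--> {q,s,t}  [new]
{p} --1--> ∅  [new]
{p} --2--> {q}  [new]
{q,s,t} --0--> {p,r,s,t}  [new]
{q,s,t} --1--> {p,r,s,t}  [seen]
{q,s,t} --2--> {p,q,r,s}  [new]
∅ --0--> ∅  [seen]
∅ --1--> ∅  [seen]
∅ --2--> ∅  [seen]
{q} --0--> {r,s}  [new]
{q} --1--> {p,s}  [new]
{q} --2--> {p,q,r,s}  [seen]
{p,r,s,t} --0--> {p,q,r,s,t}  [new]
{p,r,s,t} --1--> {p,q,r,s,t}  [seen]
{p,r,s,t} --2--> {q,s,t}  [seen]
{p,q,r,s} --0--> {p,q,r,s,t}  [seen]
{p,q,r,s} --1--> {p,q,s}  [new]
{p,q,r,s} --2--> {p,q,r,s,t}  [seen]
{r,s} --0--> {p}  [seen]
{r,s} --1--> {p,q,s}  [seen]
{r,s} --2--> {q,t}  [new]
{p,s} --0--> {p,q,s,t}  [new]
{p,s} --1--> {p,s}  [seen]
{p,s} --2--> {q}  [seen]
{p,q,r,s,t} --0--> {p,q,r,s,t}  [seen]
{p,q,r,s,t} --1--> {p,q,r,s,t}  [seen]
{p,q,r,s,t} --2--> {p,q,r,s,t}  [seen]
{p,q,s} --0--> {p,q,r,s,t}  [seen]
{p,q,s} --1--> {p,s}  [seen]
{p,q,s} --2--> {p,q,r,s}  [seen]
{q,t} --0--> {r,s,t}  [new]
{q,t} --1--> {p,r,s,t}  [seen]
{q,t} --2--> {p,q,r,s}  [seen]
{p,q,s,t} --0--> {p,q,r,s,t}  [seen]
{p,q,s,t} --1--> {p,r,s,t}  [seen]
{p,q,s,t} --2--> {p,q,r,s}  [seen]
{r,s,t} --0--> {p,r,t}  [new]
{r,s,t} --1--> {p,q,r,s,t}  [seen]
{r,s,t} --2--> {q,s,t}  [seen]
{p,r,t} --0--> {q,r,s,t}  [new]
{p,r,t} --1--> {p,q,r,t}  [new]
{p,r,t} --2--> {q,s,t}  [seen]
{q,r,s,t} --0--> {p,r,s,t}  [seen]
{q,r,s,t} --1--> {p,q,r,s,t}  [seen]
{q,r,s,t} --2--> {p,q,r,s,t}  [seen]
{p,q,r,t} --0--> {q,r,s,t}  [seen]
{p,q,r,t} --1--> {p,q,r,s,t}  [seen]
{p,q,r,t} --2--> {p,q,r,s,t}  [seen]
Reachable DFA states: {p}, {q,s,t}, ∅, {q}, {p,r,s,t}, {p,q,r,s}, {r,s}, {p,s}, {p,q,r,s,t}, {p,q,s}, {q,t}, {p,q,s,t}, {r,s,t}, {p,r,t}, {q,r,s,t}, {p,q,r,t}.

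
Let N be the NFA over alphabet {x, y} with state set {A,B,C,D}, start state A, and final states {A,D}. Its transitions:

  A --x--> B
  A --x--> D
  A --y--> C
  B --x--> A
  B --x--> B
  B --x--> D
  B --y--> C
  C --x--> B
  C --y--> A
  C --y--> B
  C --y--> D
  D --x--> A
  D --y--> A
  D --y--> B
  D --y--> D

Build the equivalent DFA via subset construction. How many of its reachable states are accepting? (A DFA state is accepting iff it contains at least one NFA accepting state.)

Start state of the DFA: {A}.
{A} --x--> {B,D}  [new]
{A} --y--> {C}  [new]
{B,D} --x--> {A,B,D}  [new]
{B,D} --y--> {A,B,C,D}  [new]
{C} --x--> {B}  [new]
{C} --y--> {A,B,D}  [seen]
{A,B,D} --x--> {A,B,D}  [seen]
{A,B,D} --y--> {A,B,C,D}  [seen]
{A,B,C,D} --x--> {A,B,D}  [seen]
{A,B,C,D} --y--> {A,B,C,D}  [seen]
{B} --x--> {A,B,D}  [seen]
{B} --y--> {C}  [seen]
Reachable DFA states: {A}, {B,D}, {C}, {A,B,D}, {A,B,C,D}, {B}.
Accepting DFA states (contain an NFA accepting state): {A}, {B,D}, {A,B,D}, {A,B,C,D}.

4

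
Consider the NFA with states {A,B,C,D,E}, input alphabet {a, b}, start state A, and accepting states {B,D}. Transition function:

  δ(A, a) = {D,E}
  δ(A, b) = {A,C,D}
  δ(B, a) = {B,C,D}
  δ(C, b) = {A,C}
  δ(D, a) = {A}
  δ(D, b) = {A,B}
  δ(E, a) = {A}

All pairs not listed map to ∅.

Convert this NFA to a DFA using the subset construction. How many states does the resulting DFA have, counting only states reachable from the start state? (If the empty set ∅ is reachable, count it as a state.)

Start state of the DFA: {A}.
{A} --a--> {D,E}  [new]
{A} --b--> {A,C,D}  [new]
{D,E} --a--> {A}  [seen]
{D,E} --b--> {A,B}  [new]
{A,C,D} --a--> {A,D,E}  [new]
{A,C,D} --b--> {A,B,C,D}  [new]
{A,B} --a--> {B,C,D,E}  [new]
{A,B} --b--> {A,C,D}  [seen]
{A,D,E} --a--> {A,D,E}  [seen]
{A,D,E} --b--> {A,B,C,D}  [seen]
{A,B,C,D} --a--> {A,B,C,D,E}  [new]
{A,B,C,D} --b--> {A,B,C,D}  [seen]
{B,C,D,E} --a--> {A,B,C,D}  [seen]
{B,C,D,E} --b--> {A,B,C}  [new]
{A,B,C,D,E} --a--> {A,B,C,D,E}  [seen]
{A,B,C,D,E} --b--> {A,B,C,D}  [seen]
{A,B,C} --a--> {B,C,D,E}  [seen]
{A,B,C} --b--> {A,C,D}  [seen]
Reachable DFA states: {A}, {D,E}, {A,C,D}, {A,B}, {A,D,E}, {A,B,C,D}, {B,C,D,E}, {A,B,C,D,E}, {A,B,C}.

9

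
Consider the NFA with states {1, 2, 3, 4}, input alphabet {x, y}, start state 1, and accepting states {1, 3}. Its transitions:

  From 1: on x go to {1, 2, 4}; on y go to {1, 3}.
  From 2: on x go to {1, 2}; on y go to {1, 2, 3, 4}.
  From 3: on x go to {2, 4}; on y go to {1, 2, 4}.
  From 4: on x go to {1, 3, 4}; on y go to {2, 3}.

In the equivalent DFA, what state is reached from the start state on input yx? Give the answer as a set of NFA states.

Start: {1}.
δ(1,y) = {1, 3}.
Union: {1, 3}.
After y: {1, 3}.
δ(1,x) = {1, 2, 4}; δ(3,x) = {2, 4}.
Union: {1, 2, 4}.
After x: {1, 2, 4}.

{1, 2, 4}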